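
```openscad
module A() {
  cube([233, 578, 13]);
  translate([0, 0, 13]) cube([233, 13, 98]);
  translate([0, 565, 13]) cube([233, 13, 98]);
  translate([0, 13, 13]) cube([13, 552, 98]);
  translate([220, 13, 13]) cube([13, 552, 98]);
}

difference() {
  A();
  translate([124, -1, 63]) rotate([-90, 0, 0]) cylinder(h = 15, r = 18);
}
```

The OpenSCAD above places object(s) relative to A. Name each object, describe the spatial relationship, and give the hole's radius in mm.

A is an open box. The open box has a circular hole through its front wall. The hole's radius is 18 mm.

The subtracted cylinder has r = 18 mm.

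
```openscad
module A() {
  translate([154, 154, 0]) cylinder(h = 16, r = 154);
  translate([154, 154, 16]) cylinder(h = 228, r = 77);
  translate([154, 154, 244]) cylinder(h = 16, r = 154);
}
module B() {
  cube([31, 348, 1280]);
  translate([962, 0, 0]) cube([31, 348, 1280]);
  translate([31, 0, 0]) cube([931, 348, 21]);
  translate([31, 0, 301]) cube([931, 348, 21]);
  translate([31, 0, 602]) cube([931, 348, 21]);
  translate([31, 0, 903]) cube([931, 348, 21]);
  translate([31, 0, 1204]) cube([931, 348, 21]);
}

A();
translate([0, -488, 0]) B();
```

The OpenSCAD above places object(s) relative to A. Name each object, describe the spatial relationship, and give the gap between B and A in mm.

A is a spool. B is a bookshelf. The bookshelf is on the floor beside the spool on its −y side. The gap between the bookshelf and the spool is 140 mm.

The bookshelf's nearest face is 140 mm from the spool's −y face.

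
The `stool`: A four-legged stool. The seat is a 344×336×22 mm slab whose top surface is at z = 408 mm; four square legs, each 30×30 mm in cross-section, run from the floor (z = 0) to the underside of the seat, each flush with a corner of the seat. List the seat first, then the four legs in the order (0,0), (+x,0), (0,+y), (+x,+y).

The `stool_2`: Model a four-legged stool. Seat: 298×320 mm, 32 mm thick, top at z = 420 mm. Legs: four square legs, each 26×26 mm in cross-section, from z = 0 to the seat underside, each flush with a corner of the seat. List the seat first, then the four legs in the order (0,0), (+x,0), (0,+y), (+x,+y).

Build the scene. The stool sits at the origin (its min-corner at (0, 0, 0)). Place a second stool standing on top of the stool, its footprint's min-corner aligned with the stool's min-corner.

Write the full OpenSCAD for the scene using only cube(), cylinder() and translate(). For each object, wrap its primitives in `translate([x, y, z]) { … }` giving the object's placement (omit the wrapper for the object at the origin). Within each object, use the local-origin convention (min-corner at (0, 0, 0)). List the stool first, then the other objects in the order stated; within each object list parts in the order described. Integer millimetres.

translate([0, 0, 386]) cube([344, 336, 22]);
cube([30, 30, 386]);
translate([314, 0, 0]) cube([30, 30, 386]);
translate([0, 306, 0]) cube([30, 30, 386]);
translate([314, 306, 0]) cube([30, 30, 386]);
translate([0, 0, 408]) {
  translate([0, 0, 388]) cube([298, 320, 32]);
  cube([26, 26, 388]);
  translate([272, 0, 0]) cube([26, 26, 388]);
  translate([0, 294, 0]) cube([26, 26, 388]);
  translate([272, 294, 0]) cube([26, 26, 388]);
}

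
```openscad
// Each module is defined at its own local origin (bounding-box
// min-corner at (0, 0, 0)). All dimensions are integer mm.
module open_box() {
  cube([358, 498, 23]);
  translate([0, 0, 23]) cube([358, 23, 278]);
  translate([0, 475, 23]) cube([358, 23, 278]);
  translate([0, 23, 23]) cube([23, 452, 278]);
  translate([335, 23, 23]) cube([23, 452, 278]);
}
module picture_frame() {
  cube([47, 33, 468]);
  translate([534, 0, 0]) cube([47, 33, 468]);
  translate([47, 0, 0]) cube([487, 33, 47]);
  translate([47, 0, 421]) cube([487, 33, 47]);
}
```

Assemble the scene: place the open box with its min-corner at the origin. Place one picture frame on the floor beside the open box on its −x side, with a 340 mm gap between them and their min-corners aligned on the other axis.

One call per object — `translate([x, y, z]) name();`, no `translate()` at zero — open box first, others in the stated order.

open_box();
translate([-921, 0, 0]) picture_frame();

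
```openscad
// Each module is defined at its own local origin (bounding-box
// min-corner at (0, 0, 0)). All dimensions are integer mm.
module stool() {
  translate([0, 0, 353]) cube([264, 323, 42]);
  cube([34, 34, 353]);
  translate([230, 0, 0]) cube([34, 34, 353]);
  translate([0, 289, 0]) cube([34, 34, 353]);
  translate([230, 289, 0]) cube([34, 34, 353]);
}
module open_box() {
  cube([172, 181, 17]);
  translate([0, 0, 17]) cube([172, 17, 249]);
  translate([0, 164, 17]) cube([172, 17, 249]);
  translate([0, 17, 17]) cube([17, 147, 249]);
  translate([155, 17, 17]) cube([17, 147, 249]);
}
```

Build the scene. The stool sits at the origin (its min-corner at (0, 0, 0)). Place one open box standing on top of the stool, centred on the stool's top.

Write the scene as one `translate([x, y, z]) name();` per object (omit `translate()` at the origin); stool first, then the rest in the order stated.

stool();
translate([46, 71, 395]) open_box();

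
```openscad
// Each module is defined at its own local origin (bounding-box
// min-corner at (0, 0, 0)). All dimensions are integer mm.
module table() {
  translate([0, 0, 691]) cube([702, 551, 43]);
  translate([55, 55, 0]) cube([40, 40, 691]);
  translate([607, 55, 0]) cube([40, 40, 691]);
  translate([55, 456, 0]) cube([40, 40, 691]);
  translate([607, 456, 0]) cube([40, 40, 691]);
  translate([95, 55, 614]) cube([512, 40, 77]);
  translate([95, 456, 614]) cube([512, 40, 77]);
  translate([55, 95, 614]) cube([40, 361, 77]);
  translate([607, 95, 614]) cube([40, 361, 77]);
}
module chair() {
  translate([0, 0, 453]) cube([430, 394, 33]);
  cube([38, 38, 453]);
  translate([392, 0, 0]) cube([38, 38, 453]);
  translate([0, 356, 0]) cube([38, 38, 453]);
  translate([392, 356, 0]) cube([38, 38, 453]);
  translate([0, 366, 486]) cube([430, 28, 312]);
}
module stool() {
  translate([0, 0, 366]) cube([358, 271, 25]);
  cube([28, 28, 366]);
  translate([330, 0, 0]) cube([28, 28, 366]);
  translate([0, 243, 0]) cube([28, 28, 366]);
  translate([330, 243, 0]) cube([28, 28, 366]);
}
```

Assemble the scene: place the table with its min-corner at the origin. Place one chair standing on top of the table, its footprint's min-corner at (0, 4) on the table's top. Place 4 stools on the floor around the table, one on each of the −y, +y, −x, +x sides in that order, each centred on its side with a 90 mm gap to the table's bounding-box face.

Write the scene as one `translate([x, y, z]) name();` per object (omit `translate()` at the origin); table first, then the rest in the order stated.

table();
translate([0, 4, 734]) chair();
translate([172, -361, 0]) stool();
translate([172, 641, 0]) stool();
translate([-448, 140, 0]) stool();
translate([792, 140, 0]) stool();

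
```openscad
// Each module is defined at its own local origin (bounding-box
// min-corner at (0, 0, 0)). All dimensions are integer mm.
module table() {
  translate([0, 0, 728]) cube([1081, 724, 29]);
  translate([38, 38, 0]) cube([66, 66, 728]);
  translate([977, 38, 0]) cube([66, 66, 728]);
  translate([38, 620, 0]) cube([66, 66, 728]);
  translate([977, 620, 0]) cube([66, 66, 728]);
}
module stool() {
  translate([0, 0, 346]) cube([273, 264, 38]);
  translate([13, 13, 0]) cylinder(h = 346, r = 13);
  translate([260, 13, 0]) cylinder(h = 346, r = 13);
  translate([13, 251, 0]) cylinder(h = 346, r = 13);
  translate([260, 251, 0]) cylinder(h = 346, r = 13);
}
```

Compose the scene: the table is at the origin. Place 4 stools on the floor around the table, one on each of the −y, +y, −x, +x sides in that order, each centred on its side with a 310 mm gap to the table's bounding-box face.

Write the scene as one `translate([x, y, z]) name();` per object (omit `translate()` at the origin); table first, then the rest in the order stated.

table();
translate([404, -574, 0]) stool();
translate([404, 1034, 0]) stool();
translate([-583, 230, 0]) stool();
translate([1391, 230, 0]) stool();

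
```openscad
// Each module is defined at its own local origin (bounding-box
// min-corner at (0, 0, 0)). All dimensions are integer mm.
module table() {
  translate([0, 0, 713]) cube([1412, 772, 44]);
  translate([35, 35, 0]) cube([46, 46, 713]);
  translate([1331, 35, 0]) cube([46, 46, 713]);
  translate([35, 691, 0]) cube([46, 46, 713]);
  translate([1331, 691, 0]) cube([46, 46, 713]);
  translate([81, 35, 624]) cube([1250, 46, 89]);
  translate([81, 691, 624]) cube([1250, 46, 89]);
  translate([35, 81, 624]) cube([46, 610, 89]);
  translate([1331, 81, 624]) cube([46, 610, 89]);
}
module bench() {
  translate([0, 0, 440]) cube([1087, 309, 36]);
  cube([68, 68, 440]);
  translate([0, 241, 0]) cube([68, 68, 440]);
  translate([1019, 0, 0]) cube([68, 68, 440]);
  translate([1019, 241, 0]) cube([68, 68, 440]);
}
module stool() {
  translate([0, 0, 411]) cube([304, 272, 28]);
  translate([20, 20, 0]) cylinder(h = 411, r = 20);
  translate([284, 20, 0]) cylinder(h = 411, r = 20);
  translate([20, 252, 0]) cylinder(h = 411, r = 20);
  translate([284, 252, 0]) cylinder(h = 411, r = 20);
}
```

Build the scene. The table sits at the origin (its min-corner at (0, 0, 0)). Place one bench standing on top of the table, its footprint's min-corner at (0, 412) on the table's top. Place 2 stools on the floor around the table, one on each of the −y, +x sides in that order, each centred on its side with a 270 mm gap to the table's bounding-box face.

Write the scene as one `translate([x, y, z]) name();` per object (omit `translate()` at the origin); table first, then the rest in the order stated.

table();
translate([0, 412, 757]) bench();
translate([554, -542, 0]) stool();
translate([1682, 250, 0]) stool();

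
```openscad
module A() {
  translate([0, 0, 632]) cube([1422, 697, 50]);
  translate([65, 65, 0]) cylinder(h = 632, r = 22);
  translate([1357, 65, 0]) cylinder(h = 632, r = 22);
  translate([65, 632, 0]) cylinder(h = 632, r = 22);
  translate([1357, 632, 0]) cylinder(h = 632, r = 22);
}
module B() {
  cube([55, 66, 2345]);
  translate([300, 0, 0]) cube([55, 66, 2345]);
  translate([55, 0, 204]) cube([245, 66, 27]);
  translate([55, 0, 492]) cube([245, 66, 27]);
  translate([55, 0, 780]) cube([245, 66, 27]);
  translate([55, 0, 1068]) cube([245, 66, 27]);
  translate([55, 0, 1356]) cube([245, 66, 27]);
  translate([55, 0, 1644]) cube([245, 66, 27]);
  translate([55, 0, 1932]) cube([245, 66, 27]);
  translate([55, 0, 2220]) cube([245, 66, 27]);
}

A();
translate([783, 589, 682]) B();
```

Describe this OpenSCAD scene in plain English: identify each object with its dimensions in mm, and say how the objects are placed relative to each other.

A is a rectangular dining table. The top is 1422×697×50 mm with its upper surface at z = 682 mm. It stands on four round legs of 44 mm diameter, each leg's bounding box inset 43 mm from the nearest pair of top edges, running from the floor to the underside of the top.

B is a wooden ladder with two side rails of 55×66 mm section and 2345 mm height, set 355 mm apart overall. Between them run 8 rectangular rungs (66 mm deep, 27 mm thick), front faces flush with the rails' −y face. The bottom of the first rung is 204 mm above the floor and each subsequent rung is 288 mm higher than the one below.

The ladder is on top of the table.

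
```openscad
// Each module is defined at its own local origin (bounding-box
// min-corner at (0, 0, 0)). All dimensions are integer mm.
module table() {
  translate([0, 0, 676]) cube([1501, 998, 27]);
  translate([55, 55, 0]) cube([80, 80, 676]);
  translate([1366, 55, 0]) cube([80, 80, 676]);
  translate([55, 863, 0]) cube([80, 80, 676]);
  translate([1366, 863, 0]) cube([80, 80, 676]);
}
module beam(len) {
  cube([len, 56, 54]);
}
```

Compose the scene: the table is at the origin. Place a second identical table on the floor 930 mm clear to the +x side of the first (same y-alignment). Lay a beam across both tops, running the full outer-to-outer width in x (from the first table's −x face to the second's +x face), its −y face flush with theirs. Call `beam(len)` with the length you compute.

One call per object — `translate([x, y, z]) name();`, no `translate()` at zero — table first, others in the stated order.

table();
translate([2431, 0, 0]) table();
translate([0, 0, 703]) beam(3932);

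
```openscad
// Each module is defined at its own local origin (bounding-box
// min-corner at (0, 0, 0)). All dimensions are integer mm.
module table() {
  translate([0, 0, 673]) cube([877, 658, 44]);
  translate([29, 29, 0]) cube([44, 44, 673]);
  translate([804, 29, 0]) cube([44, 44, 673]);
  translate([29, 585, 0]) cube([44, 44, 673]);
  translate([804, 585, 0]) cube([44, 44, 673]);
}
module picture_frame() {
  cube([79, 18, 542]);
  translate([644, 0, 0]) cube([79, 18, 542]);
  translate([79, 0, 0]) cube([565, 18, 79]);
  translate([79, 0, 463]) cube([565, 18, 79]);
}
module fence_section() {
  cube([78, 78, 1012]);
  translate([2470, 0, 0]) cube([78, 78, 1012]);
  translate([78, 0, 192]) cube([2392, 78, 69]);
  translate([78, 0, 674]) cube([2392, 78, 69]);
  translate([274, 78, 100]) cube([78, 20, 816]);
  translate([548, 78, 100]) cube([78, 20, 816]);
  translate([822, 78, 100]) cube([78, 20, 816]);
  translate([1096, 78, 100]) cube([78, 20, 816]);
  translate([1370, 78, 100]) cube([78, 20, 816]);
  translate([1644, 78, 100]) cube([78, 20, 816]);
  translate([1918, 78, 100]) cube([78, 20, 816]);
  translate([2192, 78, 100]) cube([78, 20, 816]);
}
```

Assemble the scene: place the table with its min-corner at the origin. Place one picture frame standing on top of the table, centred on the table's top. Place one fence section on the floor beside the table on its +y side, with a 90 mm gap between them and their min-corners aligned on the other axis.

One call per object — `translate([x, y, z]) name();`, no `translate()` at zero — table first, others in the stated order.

table();
translate([77, 320, 717]) picture_frame();
translate([0, 748, 0]) fence_section();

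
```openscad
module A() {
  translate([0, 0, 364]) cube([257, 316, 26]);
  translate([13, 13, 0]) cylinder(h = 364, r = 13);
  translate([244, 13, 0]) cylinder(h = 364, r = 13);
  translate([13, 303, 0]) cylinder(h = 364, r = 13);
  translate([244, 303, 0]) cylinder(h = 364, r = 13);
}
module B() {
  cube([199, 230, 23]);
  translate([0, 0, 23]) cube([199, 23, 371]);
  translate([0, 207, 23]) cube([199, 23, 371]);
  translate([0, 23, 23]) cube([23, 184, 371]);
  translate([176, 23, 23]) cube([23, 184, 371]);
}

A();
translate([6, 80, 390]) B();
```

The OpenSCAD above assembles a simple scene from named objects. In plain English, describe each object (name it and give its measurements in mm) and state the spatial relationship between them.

A is a simple wooden stool: a rectangular seat 257 mm (x) by 316 mm (y), 26 mm thick, top face at z = 390 mm, on four round legs, each 26 mm in diameter. The legs rest on z = 0, each leg's axis is inset half a diameter from the nearest pair of seat edges (so the leg's bounding box is flush with the corner).

B is an open storage box with external size 199×230×394 mm and wall thickness 23 mm (the base is also 23 mm thick). The base covers the whole footprint; the four walls stand on the base, with the y-facing walls full-width and the x-facing walls fitting between their inner faces.

The open box is on top of the stool.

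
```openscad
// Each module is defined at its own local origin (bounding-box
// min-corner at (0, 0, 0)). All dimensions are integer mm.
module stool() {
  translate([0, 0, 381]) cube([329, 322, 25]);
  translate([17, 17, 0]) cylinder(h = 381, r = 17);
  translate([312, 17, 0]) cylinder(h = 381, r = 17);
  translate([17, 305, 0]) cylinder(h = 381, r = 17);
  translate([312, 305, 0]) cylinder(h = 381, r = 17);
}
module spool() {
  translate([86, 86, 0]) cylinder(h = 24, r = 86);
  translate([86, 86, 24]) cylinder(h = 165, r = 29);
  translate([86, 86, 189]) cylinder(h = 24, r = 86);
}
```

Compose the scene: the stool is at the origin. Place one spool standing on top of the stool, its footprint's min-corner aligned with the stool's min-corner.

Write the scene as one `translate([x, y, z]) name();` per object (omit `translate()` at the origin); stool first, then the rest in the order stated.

stool();
translate([0, 0, 406]) spool();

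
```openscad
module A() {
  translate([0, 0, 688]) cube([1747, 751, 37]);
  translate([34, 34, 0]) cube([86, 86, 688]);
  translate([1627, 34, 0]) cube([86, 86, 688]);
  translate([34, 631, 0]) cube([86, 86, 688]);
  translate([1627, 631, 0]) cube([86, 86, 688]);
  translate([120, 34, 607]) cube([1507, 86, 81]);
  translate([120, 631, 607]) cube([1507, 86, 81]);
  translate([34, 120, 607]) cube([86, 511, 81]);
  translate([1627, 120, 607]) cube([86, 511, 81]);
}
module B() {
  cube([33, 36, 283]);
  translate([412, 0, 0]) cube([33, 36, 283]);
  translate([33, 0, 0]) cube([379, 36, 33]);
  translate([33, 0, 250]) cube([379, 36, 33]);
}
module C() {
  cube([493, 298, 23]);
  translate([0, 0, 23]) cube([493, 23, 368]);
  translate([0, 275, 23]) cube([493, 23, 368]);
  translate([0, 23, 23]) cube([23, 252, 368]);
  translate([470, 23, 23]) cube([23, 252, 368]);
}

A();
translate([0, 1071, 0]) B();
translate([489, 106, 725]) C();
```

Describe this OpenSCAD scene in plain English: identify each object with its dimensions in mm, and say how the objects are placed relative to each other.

A is a table with a 1747×751 mm rectangular top, 37 mm thick, top surface at z = 725 mm, supported by four 86×86 mm square legs, each inset 34 mm from the nearest pair of top edges, running from the floor. Four apron rails, 86 mm thick and 81 mm tall, run between adjacent legs with their top edges flush with the underside of the top and their outer faces flush with the legs' outer faces.

B is a picture frame with a 379×217 mm rectangular opening (x by z) and a uniform 33 mm border on every side. Frame depth is 36 mm along y. It is built from two vertical stiles running the full outside height and two horizontal rails spanning the gap between the stiles.

C is an open-topped rectangular box: outside dimensions 493×298×391 mm, with a uniform wall and base thickness of 23 mm. The base is a full 493×298 slab on the floor; four walls sit on top of the base. The front and back walls (the −y and +y sides) span the full width; the two side walls fit between them.

The picture frame is on the floor beside the table on its +y side. The open box is on top of the table.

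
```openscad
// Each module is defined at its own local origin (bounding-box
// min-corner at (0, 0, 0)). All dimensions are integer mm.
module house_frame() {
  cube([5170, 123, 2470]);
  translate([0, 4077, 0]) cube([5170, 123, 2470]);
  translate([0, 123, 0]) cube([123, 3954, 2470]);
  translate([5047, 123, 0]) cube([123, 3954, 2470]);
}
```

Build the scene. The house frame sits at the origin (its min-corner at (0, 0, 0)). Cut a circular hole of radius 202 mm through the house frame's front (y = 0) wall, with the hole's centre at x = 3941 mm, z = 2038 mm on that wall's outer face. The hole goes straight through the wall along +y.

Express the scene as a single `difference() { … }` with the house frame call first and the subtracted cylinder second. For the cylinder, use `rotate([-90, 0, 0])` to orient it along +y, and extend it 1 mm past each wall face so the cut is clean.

difference() {
  house_frame();
  translate([3941, -1, 2038]) rotate([-90, 0, 0]) cylinder(h = 125, r = 202);
}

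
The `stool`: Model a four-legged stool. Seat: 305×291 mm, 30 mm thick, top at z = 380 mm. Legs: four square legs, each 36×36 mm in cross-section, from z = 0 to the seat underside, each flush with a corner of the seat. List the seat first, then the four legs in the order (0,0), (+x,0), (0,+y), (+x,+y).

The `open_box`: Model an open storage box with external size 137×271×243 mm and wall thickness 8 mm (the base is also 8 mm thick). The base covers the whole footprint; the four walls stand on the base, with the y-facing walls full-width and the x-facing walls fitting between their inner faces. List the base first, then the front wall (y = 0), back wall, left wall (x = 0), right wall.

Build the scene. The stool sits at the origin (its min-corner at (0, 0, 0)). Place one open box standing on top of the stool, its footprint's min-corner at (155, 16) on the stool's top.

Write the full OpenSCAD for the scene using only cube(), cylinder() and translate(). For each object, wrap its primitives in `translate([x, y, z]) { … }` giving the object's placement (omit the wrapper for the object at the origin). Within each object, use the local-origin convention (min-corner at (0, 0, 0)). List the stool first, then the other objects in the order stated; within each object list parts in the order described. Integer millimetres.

translate([0, 0, 350]) cube([305, 291, 30]);
cube([36, 36, 350]);
translate([269, 0, 0]) cube([36, 36, 350]);
translate([0, 255, 0]) cube([36, 36, 350]);
translate([269, 255, 0]) cube([36, 36, 350]);
translate([155, 16, 380]) {
  cube([137, 271, 8]);
  translate([0, 0, 8]) cube([137, 8, 235]);
  translate([0, 263, 8]) cube([137, 8, 235]);
  translate([0, 8, 8]) cube([8, 255, 235]);
  translate([129, 8, 8]) cube([8, 255, 235]);
}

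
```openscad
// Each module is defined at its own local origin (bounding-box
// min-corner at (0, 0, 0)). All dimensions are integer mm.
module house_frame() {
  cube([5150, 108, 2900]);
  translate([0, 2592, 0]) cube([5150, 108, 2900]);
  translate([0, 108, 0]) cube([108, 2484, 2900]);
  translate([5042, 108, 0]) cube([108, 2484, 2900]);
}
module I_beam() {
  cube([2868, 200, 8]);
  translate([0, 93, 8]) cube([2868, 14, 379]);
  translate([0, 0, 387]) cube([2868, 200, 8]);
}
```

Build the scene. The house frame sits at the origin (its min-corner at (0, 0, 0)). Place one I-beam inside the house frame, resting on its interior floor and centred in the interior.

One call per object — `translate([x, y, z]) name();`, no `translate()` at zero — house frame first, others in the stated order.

house_frame();
translate([1141, 1250, 0]) I_beam();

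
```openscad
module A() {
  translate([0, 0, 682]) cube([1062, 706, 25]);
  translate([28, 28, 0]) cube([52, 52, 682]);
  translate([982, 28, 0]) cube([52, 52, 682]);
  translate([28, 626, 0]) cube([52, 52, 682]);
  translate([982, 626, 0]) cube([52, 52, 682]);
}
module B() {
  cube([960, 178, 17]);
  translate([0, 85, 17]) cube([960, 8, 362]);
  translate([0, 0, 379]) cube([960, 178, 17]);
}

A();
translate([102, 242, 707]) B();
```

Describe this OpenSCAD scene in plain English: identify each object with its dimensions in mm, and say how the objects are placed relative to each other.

A is a table with a 1062×706 mm rectangular top, 25 mm thick, top surface at z = 707 mm, supported by four 52×52 mm square legs, each inset 28 mm from the nearest pair of top edges, running from the floor.

B is an I-beam lying along x, 960 mm long. Overall section height 396 mm. Two flanges 178 mm wide (y) and 17 mm thick, one on the floor and one at the top; a web 8 mm thick runs between them, centred on the flange width.

The I-beam is on top of the table.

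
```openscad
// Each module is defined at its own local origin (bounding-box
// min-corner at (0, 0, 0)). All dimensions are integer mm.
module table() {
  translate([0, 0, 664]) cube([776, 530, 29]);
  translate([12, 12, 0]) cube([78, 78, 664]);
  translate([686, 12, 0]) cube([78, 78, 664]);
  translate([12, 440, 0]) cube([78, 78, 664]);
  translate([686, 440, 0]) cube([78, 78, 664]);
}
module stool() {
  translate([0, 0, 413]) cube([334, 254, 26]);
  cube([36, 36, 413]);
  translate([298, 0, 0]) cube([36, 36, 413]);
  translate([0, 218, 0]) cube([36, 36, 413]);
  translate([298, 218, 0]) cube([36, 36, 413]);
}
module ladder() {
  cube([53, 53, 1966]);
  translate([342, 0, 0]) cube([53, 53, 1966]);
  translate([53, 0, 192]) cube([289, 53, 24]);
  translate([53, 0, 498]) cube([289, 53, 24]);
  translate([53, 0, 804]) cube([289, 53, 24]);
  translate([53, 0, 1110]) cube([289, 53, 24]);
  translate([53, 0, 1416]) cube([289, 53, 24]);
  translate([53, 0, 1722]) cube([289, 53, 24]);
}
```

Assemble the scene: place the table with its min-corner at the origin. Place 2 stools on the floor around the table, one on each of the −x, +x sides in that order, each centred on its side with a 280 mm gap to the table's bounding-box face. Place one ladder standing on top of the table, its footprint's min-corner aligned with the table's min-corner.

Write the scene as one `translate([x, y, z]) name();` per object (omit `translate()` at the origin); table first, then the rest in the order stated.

table();
translate([-614, 138, 0]) stool();
translate([1056, 138, 0]) stool();
translate([0, 0, 693]) ladder();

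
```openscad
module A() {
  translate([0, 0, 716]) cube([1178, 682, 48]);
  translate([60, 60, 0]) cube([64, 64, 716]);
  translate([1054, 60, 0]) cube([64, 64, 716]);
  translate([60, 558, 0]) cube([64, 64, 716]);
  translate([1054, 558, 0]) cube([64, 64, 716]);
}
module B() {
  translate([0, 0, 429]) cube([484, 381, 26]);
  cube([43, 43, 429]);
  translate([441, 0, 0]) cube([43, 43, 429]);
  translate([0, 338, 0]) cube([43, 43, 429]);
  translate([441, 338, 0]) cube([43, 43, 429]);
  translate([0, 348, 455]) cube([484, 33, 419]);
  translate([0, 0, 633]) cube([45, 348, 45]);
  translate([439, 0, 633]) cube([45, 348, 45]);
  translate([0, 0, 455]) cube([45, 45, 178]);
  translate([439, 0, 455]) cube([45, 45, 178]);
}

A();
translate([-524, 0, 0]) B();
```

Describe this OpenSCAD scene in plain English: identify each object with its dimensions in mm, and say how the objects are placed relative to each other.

A is a table with a 1178×682 mm rectangular top, 48 mm thick, top surface at z = 764 mm, supported by four 64×64 mm square legs, each inset 60 mm from the nearest pair of top edges, running from the floor.

B is a chair: 484×381 mm seat, 26 mm thick, top at z = 455 mm, on four 43 mm square corner legs flush with the seat edges. A 33 mm thick backrest slab spans the full seat width, extending 419 mm above the seat top, its back face flush with the seat's +y edge. Two armrests of 45×45 mm section run along each side from the seat's front edge to the front of the backrest, top faces 223 mm above the seat top and outer faces flush with the seat's x-edges; a 45×45 mm post under the front of each armrest stands on the seat at the front corner.

The chair is on the floor beside the table on its −x side.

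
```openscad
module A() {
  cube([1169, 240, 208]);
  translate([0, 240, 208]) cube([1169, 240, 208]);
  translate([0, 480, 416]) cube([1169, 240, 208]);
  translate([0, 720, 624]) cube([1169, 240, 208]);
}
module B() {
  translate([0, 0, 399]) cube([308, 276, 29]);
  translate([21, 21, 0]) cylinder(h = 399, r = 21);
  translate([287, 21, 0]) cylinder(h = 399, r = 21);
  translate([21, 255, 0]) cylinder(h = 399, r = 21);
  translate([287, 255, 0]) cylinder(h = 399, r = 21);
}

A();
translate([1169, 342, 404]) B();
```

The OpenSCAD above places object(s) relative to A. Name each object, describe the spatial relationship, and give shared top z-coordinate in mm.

Both tops at z = 832 mm.

A is a staircase. B is a stool. The stool is beside the staircase with their tops flush at z = 832. The shared top z-coordinate is 832 mm.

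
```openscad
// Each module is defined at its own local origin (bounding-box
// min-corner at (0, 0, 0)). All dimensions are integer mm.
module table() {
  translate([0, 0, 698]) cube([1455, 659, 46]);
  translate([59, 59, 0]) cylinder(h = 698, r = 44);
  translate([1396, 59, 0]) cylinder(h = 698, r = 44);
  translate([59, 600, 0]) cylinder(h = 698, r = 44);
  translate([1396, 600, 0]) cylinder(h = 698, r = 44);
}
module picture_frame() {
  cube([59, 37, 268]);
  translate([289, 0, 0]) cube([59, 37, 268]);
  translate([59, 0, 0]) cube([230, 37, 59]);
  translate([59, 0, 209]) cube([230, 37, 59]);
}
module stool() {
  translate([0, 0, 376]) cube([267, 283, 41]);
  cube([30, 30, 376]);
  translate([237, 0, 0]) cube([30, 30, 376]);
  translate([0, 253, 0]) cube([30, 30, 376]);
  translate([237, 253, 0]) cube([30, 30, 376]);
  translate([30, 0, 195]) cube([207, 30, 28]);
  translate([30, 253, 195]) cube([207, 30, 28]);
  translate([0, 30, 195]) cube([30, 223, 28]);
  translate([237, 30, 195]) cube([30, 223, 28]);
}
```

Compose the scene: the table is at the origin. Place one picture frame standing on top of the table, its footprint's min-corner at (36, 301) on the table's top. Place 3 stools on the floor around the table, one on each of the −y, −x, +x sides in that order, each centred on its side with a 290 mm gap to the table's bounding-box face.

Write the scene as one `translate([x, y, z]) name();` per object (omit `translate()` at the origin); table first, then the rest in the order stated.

table();
translate([36, 301, 744]) picture_frame();
translate([594, -573, 0]) stool();
translate([-557, 188, 0]) stool();
translate([1745, 188, 0]) stool();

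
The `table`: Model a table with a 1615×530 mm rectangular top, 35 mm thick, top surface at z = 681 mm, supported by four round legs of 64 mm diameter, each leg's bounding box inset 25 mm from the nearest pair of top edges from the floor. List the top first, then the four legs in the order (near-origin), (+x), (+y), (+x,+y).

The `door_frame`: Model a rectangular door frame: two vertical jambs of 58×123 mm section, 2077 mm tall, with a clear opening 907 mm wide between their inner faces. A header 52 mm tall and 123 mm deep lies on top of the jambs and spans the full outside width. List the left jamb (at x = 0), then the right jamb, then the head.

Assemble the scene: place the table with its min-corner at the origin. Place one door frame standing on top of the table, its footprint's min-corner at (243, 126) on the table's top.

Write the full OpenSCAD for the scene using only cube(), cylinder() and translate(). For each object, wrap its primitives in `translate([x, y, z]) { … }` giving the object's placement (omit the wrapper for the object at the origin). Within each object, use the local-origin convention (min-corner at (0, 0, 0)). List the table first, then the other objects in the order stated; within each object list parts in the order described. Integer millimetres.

translate([0, 0, 646]) cube([1615, 530, 35]);
translate([57, 57, 0]) cylinder(h = 646, r = 32);
translate([1558, 57, 0]) cylinder(h = 646, r = 32);
translate([57, 473, 0]) cylinder(h = 646, r = 32);
translate([1558, 473, 0]) cylinder(h = 646, r = 32);
translate([243, 126, 681]) {
  cube([58, 123, 2077]);
  translate([965, 0, 0]) cube([58, 123, 2077]);
  translate([0, 0, 2077]) cube([1023, 123, 52]);
}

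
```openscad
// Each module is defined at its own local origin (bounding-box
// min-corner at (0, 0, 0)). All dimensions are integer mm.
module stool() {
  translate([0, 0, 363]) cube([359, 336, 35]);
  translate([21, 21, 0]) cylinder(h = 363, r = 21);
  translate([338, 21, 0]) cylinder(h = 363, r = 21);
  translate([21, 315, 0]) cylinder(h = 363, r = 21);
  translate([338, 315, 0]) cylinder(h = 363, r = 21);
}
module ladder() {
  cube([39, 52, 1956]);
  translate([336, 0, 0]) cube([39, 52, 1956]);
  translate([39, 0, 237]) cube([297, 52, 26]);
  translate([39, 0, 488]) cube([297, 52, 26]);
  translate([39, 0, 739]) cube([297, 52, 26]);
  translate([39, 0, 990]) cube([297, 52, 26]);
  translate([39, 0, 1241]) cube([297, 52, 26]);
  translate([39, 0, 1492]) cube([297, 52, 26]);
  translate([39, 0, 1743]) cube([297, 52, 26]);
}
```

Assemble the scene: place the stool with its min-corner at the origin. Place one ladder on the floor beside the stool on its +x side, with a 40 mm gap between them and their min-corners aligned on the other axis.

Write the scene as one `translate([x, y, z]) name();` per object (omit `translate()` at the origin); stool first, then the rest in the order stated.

stool();
translate([399, 0, 0]) ladder();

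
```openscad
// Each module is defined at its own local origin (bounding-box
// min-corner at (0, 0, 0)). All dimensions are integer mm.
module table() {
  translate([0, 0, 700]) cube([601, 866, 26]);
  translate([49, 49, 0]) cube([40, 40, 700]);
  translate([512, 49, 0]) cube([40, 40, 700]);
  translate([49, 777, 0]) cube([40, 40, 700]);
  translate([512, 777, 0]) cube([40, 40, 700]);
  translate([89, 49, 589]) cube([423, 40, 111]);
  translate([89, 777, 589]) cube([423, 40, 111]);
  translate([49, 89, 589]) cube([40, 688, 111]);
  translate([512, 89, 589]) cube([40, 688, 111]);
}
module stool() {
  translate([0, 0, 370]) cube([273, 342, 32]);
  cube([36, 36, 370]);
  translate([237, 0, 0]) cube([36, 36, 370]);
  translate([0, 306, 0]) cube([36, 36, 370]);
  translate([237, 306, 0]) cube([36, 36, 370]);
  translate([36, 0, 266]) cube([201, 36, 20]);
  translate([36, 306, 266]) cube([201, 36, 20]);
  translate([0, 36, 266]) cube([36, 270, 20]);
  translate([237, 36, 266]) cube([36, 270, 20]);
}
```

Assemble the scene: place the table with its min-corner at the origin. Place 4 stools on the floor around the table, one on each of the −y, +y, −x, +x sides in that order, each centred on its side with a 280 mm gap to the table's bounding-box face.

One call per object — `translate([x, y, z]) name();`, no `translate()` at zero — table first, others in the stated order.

table();
translate([164, -622, 0]) stool();
translate([164, 1146, 0]) stool();
translate([-553, 262, 0]) stool();
translate([881, 262, 0]) stool();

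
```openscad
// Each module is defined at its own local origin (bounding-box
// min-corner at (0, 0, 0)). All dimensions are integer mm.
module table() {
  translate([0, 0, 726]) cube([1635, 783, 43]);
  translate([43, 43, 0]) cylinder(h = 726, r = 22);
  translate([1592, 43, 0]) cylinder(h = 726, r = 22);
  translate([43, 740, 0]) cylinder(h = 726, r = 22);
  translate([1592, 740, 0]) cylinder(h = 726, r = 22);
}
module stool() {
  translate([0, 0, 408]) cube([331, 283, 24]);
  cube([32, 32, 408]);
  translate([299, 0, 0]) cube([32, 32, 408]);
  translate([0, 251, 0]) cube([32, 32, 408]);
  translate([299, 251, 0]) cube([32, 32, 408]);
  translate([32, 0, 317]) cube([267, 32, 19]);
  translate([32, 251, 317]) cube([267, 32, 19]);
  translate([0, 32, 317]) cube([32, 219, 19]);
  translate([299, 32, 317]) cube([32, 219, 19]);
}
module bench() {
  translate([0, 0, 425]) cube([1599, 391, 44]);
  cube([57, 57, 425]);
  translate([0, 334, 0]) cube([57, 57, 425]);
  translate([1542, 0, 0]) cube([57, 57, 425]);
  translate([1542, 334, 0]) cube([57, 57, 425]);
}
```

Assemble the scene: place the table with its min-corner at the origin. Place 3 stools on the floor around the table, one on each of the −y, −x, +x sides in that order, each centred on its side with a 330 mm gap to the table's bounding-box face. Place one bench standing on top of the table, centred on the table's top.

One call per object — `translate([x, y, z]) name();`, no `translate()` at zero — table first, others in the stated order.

table();
translate([652, -613, 0]) stool();
translate([-661, 250, 0]) stool();
translate([1965, 250, 0]) stool();
translate([18, 196, 769]) bench();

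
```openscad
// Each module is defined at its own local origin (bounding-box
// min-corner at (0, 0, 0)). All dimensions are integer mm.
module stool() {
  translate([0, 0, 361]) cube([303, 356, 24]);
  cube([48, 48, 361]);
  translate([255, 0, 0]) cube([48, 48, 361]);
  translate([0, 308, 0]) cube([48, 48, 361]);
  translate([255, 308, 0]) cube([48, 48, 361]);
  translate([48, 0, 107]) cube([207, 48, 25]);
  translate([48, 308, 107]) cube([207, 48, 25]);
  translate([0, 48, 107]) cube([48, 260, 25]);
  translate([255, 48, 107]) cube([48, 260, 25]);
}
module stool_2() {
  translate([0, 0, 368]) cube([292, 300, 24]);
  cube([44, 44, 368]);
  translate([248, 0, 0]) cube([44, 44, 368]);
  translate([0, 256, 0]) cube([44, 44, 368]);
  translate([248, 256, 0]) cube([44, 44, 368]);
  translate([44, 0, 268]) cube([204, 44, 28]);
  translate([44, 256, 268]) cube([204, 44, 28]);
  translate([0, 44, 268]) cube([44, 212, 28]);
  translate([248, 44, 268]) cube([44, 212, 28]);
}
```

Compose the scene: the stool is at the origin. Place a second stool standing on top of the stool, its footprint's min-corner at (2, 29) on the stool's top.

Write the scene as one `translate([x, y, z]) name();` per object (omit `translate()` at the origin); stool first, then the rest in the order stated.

stool();
translate([2, 29, 385]) stool_2();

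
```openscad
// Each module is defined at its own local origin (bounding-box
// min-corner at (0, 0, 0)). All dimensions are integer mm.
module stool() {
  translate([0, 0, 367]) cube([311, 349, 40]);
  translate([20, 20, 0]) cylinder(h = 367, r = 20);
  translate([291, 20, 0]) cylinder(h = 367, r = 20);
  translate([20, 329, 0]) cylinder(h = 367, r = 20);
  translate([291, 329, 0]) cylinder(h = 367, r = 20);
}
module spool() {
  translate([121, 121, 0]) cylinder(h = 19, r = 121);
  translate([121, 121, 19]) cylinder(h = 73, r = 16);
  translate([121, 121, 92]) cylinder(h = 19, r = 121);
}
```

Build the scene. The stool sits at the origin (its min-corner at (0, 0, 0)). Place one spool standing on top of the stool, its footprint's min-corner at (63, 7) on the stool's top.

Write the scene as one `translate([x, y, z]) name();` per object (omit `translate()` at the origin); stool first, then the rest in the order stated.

stool();
translate([63, 7, 407]) spool();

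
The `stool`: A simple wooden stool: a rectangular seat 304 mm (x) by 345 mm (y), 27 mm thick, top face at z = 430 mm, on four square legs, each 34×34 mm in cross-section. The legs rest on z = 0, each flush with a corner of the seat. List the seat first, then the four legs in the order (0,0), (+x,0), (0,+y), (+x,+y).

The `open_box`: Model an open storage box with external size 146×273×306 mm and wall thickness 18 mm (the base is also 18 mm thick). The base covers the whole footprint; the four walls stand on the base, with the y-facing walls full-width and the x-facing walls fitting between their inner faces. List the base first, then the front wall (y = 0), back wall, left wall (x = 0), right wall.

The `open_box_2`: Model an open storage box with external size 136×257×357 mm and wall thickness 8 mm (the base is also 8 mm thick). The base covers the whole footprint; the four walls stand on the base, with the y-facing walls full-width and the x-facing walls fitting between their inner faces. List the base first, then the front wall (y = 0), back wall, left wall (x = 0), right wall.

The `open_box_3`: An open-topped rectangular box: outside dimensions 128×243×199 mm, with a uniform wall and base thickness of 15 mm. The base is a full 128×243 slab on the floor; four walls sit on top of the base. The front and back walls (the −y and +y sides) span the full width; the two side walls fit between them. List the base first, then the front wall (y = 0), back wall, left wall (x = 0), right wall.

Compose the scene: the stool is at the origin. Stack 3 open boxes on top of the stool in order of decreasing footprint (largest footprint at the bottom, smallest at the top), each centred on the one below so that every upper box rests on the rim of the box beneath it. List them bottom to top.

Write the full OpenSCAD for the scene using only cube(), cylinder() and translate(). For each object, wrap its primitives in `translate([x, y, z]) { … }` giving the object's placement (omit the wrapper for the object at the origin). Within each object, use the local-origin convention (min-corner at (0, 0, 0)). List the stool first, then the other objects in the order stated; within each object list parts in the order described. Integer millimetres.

translate([0, 0, 403]) cube([304, 345, 27]);
cube([34, 34, 403]);
translate([270, 0, 0]) cube([34, 34, 403]);
translate([0, 311, 0]) cube([34, 34, 403]);
translate([270, 311, 0]) cube([34, 34, 403]);
translate([79, 36, 430]) {
  cube([146, 273, 18]);
  translate([0, 0, 18]) cube([146, 18, 288]);
  translate([0, 255, 18]) cube([146, 18, 288]);
  translate([0, 18, 18]) cube([18, 237, 288]);
  translate([128, 18, 18]) cube([18, 237, 288]);
}
translate([84, 44, 736]) {
  cube([136, 257, 8]);
  translate([0, 0, 8]) cube([136, 8, 349]);
  translate([0, 249, 8]) cube([136, 8, 349]);
  translate([0, 8, 8]) cube([8, 241, 349]);
  translate([128, 8, 8]) cube([8, 241, 349]);
}
translate([88, 51, 1093]) {
  cube([128, 243, 15]);
  translate([0, 0, 15]) cube([128, 15, 184]);
  translate([0, 228, 15]) cube([128, 15, 184]);
  translate([0, 15, 15]) cube([15, 213, 184]);
  translate([113, 15, 15]) cube([15, 213, 184]);
}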